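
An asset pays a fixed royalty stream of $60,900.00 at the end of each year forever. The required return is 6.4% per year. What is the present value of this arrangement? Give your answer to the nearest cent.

Periodic rate r = 0.064 per year.
Level perpetuity: PV = PMT / r = 60,900 / (0.064) = $951,562.50.

$951,562.50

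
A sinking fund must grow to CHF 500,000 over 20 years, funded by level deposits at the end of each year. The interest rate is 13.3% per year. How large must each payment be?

CHF 5,963.80

Level ordinary annuity; solve FV = PMT × [((1+r)^n − 1)/r] for PMT.
Periodic rate r = 0.133 per year.
With n = 20: PMT = 500,000 / ([((1+r)^n − 1)/r]) = CHF 5,963.80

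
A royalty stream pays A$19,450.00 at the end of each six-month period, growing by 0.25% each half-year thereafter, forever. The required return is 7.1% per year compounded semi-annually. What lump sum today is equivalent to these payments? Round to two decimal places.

A$589,393.94

Periodic rate r = 0.071/2 per half-year.
Growing perpetuity (Gordon): PV = PMT₁ / (r − g) = 19,450 / (r − 0.0025) = A$589,393.94.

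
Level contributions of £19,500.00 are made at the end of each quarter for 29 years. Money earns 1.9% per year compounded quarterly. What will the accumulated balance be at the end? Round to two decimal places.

£3,008,030.30

This is an ordinary annuity: 116 deposits of £19,500.00 at the end of each quarter.
Periodic rate r = 0.019/4 per quarter; n is counted in quarters.
FV = PMT × [((1+r)^n − 1)/r] = 19,500 × [(1+r)^116 − 1] / r = £3,008,030.30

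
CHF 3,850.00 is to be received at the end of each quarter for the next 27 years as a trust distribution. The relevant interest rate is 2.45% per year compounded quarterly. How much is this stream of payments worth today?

This is an ordinary annuity: 108 payments of CHF 3,850.00 at the end of each quarter.
Periodic rate r = 0.0245/4 per quarter; n is counted in quarters.
PV = PMT × [(1 − (1+r)^−n)/r] = 3,850 × [1 − (1+r)^−108] / r = CHF 303,525.24

CHF 303,525.24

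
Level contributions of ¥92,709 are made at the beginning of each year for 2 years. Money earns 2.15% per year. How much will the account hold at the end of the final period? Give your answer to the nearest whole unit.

This is an annuity due: 2 deposits of ¥92,709 at the beginning of each year.
Periodic rate r = 0.0215 per year.
FV = PMT × [((1+r)^n − 1)/r] × (1+r) = 92,709 × [(1+r)^2 − 1] / r × (1+r) = ¥191,441

¥191,441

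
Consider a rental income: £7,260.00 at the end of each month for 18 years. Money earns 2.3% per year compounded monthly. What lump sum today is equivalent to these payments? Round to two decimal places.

£1,283,077.15

This is an ordinary annuity: 216 payments of £7,260.00 at the end of each month.
Periodic rate r = 0.023/12 per month; n is counted in months.
PV = PMT × [(1 − (1+r)^−n)/r] = 7,260 × [1 − (1+r)^−216] / r = £1,283,077.15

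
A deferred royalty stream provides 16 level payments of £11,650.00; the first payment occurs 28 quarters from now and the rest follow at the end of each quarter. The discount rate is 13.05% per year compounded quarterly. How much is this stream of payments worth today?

£60,287.58

Ordinary annuity of 16 payments, first payment at period 28.
Periodic rate r = 0.1305/4 per quarter; n is counted in quarters.
The ordinary-annuity PV formula values the stream one period before the first payment (period 27); discount that back 27 periods:
PV₀ = 11,650 × [1 − (1+r)^−16] / r × (1+r)^−27 = £60,287.58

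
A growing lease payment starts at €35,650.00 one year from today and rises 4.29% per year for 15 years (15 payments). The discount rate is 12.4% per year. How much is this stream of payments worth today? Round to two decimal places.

Periodic rate r = 0.124 per year.
Growing ordinary annuity: PV = PMT₁ × [1 − ((1+g)/(1+r))^n] / (r − g) = 35,650 × [1 − ((1+0.0429)/(1+r))^15] / (r − 0.0429) = €296,630.81.

€296,630.81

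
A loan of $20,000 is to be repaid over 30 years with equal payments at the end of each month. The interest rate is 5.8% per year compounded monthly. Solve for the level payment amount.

Level ordinary annuity; solve PV = PMT × [(1 − (1+r)^−n)/r] for PMT.
Periodic rate r = 0.058/12 per month; n is counted in months.
With n = 360: PMT = 20,000 / ([(1 − (1+r)^−n)/r]) = $117.35

$117.35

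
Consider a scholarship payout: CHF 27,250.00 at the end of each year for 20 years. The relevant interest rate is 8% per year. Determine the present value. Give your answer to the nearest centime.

CHF 267,544.52

This is an ordinary annuity: 20 payments of CHF 27,250.00 at the end of each year.
Periodic rate r = 0.08 per year.
PV = PMT × [(1 − (1+r)^−n)/r] = 27,250 × [1 − (1+r)^−20] / r = CHF 267,544.52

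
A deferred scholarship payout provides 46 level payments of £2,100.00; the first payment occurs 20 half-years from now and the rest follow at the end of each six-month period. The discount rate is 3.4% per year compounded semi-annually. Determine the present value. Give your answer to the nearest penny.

£48,379.14

Ordinary annuity of 46 payments, first payment at period 20.
Periodic rate r = 0.034/2 per half-year; n is counted in half-years.
The ordinary-annuity PV formula values the stream one period before the first payment (period 19); discount that back 19 periods:
PV₀ = 2,100 × [1 − (1+r)^−46] / r × (1+r)^−19 = £48,379.14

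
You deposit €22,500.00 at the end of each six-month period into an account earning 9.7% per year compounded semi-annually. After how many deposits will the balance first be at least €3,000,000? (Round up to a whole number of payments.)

Periodic rate r = 0.097/2 per half-year; n is counted in half-years.
Ordinary annuity FV: 3,000,000 = 22,500 × [((1+r)^n − 1)/r].
(1+r)^n = 1 + 3,000,000 × r / 22,500, so n = ln(1 + 3,000,000·r/22,500) / ln(1+r) = 42.45.
Round up to a whole number of payments: n = 43.

43 payments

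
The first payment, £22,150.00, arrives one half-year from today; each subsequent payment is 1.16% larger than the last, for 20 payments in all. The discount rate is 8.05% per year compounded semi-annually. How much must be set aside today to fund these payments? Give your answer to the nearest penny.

Periodic rate r = 0.0805/2 per half-year; n is counted in half-years.
Growing ordinary annuity: PV = PMT₁ × [1 − ((1+g)/(1+r))^n] / (r − g) = 22,150 × [1 − ((1+0.0116)/(1+r))^20] / (r − 0.0116) = £330,870.66.

£330,870.66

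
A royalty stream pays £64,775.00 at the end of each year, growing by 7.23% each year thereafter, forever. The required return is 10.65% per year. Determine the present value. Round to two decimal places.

Periodic rate r = 0.1065 per year.
Growing perpetuity (Gordon): PV = PMT₁ / (r − g) = 64,775 / (r − 0.0723) = £1,894,005.85.

£1,894,005.85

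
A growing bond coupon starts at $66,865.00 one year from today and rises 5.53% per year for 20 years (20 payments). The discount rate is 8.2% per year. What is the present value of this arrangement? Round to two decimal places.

$984,945.55

Periodic rate r = 0.082 per year.
Growing ordinary annuity: PV = PMT₁ × [1 − ((1+g)/(1+r))^n] / (r − g) = 66,865 × [1 − ((1+0.0553)/(1+r))^20] / (r − 0.0553) = $984,945.55.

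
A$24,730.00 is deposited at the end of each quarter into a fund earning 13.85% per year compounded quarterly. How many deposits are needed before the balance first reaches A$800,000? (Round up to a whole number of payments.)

23 payments

Periodic rate r = 0.1385/4 per quarter; n is counted in quarters.
Ordinary annuity FV: 800,000 = 24,730 × [((1+r)^n − 1)/r].
(1+r)^n = 1 + 800,000 × r / 24,730, so n = ln(1 + 800,000·r/24,730) / ln(1+r) = 22.08.
Round up to a whole number of payments: n = 23.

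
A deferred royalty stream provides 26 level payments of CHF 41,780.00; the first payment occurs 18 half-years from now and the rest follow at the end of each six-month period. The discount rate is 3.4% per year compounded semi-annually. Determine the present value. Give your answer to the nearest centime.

CHF 654,814.19

Ordinary annuity of 26 payments, first payment at period 18.
Periodic rate r = 0.034/2 per half-year; n is counted in half-years.
The ordinary-annuity PV formula values the stream one period before the first payment (period 17); discount that back 17 periods:
PV₀ = 41,780 × [1 − (1+r)^−26] / r × (1+r)^−17 = CHF 654,814.19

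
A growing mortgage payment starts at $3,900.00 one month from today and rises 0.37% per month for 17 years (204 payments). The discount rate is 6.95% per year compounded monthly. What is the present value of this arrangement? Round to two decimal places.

$645,176.28

Periodic rate r = 0.0695/12 per month; n is counted in months.
Growing ordinary annuity: PV = PMT₁ × [1 − ((1+g)/(1+r))^n] / (r − g) = 3,900 × [1 − ((1+0.0037)/(1+r))^204] / (r − 0.0037) = $645,176.28.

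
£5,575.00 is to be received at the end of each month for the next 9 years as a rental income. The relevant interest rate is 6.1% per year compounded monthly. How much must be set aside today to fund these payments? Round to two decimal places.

£462,453.65

This is an ordinary annuity: 108 payments of £5,575.00 at the end of each month.
Periodic rate r = 0.061/12 per month; n is counted in months.
PV = PMT × [(1 − (1+r)^−n)/r] = 5,575 × [1 − (1+r)^−108] / r = £462,453.65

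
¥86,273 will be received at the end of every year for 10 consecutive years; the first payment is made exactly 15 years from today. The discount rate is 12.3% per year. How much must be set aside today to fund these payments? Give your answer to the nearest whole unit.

Ordinary annuity of 10 payments, first payment at period 15.
Periodic rate r = 0.123 per year.
The ordinary-annuity PV formula values the stream one period before the first payment (period 14); discount that back 14 periods:
PV₀ = 86,273 × [1 − (1+r)^−10] / r × (1+r)^−14 = ¥94,910

¥94,910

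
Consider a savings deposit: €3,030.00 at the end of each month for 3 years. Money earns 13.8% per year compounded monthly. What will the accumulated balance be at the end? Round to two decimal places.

€134,186.15

This is an ordinary annuity: 36 deposits of €3,030.00 at the end of each month.
Periodic rate r = 0.138/12 per month; n is counted in months.
FV = PMT × [((1+r)^n − 1)/r] = 3,030 × [(1+r)^36 − 1] / r = €134,186.15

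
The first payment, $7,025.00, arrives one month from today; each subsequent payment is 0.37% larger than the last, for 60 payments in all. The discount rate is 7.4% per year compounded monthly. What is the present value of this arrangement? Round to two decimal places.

$390,007.46

Periodic rate r = 0.074/12 per month; n is counted in months.
Growing ordinary annuity: PV = PMT₁ × [1 − ((1+g)/(1+r))^n] / (r − g) = 7,025 × [1 − ((1+0.0037)/(1+r))^60] / (r − 0.0037) = $390,007.46.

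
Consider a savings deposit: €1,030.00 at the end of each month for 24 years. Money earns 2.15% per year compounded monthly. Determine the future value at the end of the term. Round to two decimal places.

€387,781.87

This is an ordinary annuity: 288 deposits of €1,030.00 at the end of each month.
Periodic rate r = 0.0215/12 per month; n is counted in months.
FV = PMT × [((1+r)^n − 1)/r] = 1,030 × [(1+r)^288 − 1] / r = €387,781.87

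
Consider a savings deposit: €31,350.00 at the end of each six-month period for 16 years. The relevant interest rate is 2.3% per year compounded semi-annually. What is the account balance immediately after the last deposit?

This is an ordinary annuity: 32 deposits of €31,350.00 at the end of each six-month period.
Periodic rate r = 0.023/2 per half-year; n is counted in half-years.
FV = PMT × [((1+r)^n − 1)/r] = 31,350 × [(1+r)^32 − 1] / r = €1,204,415.68

€1,204,415.68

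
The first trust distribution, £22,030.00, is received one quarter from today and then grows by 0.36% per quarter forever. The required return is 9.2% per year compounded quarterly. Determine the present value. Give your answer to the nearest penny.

Periodic rate r = 0.092/4 per quarter.
Growing perpetuity (Gordon): PV = PMT₁ / (r − g) = 22,030 / (r − 0.0036) = £1,135,567.01.

£1,135,567.01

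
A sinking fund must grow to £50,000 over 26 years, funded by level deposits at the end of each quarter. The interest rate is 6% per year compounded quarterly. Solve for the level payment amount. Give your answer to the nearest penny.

£202.48

Level ordinary annuity; solve FV = PMT × [((1+r)^n − 1)/r] for PMT.
Periodic rate r = 0.06/4 per quarter; n is counted in quarters.
With n = 104: PMT = 50,000 / ([((1+r)^n − 1)/r]) = £202.48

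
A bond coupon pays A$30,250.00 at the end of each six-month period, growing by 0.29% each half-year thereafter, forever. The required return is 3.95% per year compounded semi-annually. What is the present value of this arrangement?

A$1,795,252.23

Periodic rate r = 0.0395/2 per half-year.
Growing perpetuity (Gordon): PV = PMT₁ / (r − g) = 30,250 / (r − 0.0029) = A$1,795,252.23.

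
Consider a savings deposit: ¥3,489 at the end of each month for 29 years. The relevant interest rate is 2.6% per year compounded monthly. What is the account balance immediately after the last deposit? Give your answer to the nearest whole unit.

¥1,809,587

This is an ordinary annuity: 348 deposits of ¥3,489 at the end of each month.
Periodic rate r = 0.026/12 per month; n is counted in months.
FV = PMT × [((1+r)^n − 1)/r] = 3,489 × [(1+r)^348 − 1] / r = ¥1,809,587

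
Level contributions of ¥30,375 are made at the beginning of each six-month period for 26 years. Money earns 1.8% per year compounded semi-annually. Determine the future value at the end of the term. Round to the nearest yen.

¥2,020,947

This is an annuity due: 52 deposits of ¥30,375 at the beginning of each six-month period.
Periodic rate r = 0.018/2 per half-year; n is counted in half-years.
FV = PMT × [((1+r)^n − 1)/r] × (1+r) = 30,375 × [(1+r)^52 − 1] / r × (1+r) = ¥2,020,947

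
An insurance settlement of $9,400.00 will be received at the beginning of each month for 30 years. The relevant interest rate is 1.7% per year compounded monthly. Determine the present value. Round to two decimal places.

This is an annuity due: 360 payments of $9,400.00 at the beginning of each month.
Periodic rate r = 0.017/12 per month; n is counted in months.
PV = PMT × [(1 − (1+r)^−n)/r] × (1+r) = 9,400 × [1 − (1+r)^−360] / r × (1+r) = $2,653,144.35

$2,653,144.35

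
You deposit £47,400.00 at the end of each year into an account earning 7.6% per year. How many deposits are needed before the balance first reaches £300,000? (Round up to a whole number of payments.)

Periodic rate r = 0.076 per year.
Ordinary annuity FV: 300,000 = 47,400 × [((1+r)^n − 1)/r].
(1+r)^n = 1 + 300,000 × r / 47,400, so n = ln(1 + 300,000·r/47,400) / ln(1+r) = 5.36.
Round up to a whole number of payments: n = 6.

6 payments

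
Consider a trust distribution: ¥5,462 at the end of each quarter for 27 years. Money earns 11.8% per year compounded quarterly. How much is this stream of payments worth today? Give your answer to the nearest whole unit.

¥177,138

This is an ordinary annuity: 108 payments of ¥5,462 at the end of each quarter.
Periodic rate r = 0.118/4 per quarter; n is counted in quarters.
PV = PMT × [(1 − (1+r)^−n)/r] = 5,462 × [1 − (1+r)^−108] / r = ¥177,138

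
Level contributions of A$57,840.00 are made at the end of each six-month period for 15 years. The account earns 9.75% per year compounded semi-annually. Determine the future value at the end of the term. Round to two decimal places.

A$3,761,346.93

This is an ordinary annuity: 30 deposits of A$57,840.00 at the end of each six-month period.
Periodic rate r = 0.0975/2 per half-year; n is counted in half-years.
FV = PMT × [((1+r)^n − 1)/r] = 57,840 × [(1+r)^30 − 1] / r = A$3,761,346.93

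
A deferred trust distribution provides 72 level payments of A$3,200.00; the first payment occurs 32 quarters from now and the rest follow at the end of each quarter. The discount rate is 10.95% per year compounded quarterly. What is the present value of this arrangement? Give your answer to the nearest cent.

Ordinary annuity of 72 payments, first payment at period 32.
Periodic rate r = 0.1095/4 per quarter; n is counted in quarters.
The ordinary-annuity PV formula values the stream one period before the first payment (period 31); discount that back 31 periods:
PV₀ = 3,200 × [1 − (1+r)^−72] / r × (1+r)^−31 = A$43,365.91

A$43,365.91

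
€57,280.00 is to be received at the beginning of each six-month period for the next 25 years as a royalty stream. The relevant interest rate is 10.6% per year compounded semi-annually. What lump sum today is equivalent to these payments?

€1,051,987.48

This is an annuity due: 50 payments of €57,280.00 at the beginning of each six-month period.
Periodic rate r = 0.106/2 per half-year; n is counted in half-years.
PV = PMT × [(1 − (1+r)^−n)/r] × (1+r) = 57,280 × [1 − (1+r)^−50] / r × (1+r) = €1,051,987.48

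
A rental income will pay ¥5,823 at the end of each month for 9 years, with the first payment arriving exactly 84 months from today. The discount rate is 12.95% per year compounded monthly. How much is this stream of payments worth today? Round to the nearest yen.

¥151,930

Ordinary annuity of 108 payments, first payment at period 84.
Periodic rate r = 0.1295/12 per month; n is counted in months.
The ordinary-annuity PV formula values the stream one period before the first payment (period 83); discount that back 83 periods:
PV₀ = 5,823 × [1 − (1+r)^−108] / r × (1+r)^−83 = ¥151,930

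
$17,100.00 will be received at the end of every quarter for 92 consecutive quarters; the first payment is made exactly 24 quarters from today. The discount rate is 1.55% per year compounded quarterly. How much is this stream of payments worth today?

$1,208,752.21

Ordinary annuity of 92 payments, first payment at period 24.
Periodic rate r = 0.0155/4 per quarter; n is counted in quarters.
The ordinary-annuity PV formula values the stream one period before the first payment (period 23); discount that back 23 periods:
PV₀ = 17,100 × [1 − (1+r)^−92] / r × (1+r)^−23 = $1,208,752.21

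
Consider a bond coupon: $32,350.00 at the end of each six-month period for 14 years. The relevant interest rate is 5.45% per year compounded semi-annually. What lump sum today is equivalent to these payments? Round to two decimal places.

This is an ordinary annuity: 28 payments of $32,350.00 at the end of each six-month period.
Periodic rate r = 0.0545/2 per half-year; n is counted in half-years.
PV = PMT × [(1 − (1+r)^−n)/r] = 32,350 × [1 − (1+r)^−28] / r = $627,945.12

$627,945.12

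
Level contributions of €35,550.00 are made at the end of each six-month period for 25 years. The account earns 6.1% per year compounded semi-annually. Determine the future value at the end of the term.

This is an ordinary annuity: 50 deposits of €35,550.00 at the end of each six-month period.
Periodic rate r = 0.061/2 per half-year; n is counted in half-years.
FV = PMT × [((1+r)^n − 1)/r] = 35,550 × [(1+r)^50 − 1] / r = €4,069,702.10

€4,069,702.10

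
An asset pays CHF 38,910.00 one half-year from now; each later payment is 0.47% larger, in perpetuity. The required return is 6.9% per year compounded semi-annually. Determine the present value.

CHF 1,305,704.70

Periodic rate r = 0.069/2 per half-year.
Growing perpetuity (Gordon): PV = PMT₁ / (r − g) = 38,910 / (r − 0.0047) = CHF 1,305,704.70.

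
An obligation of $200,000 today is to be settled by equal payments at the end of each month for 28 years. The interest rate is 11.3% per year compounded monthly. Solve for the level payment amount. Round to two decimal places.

Level ordinary annuity; solve PV = PMT × [(1 − (1+r)^−n)/r] for PMT.
Periodic rate r = 0.113/12 per month; n is counted in months.
With n = 336: PMT = 200,000 / ([(1 − (1+r)^−n)/r]) = $1,967.72

$1,967.72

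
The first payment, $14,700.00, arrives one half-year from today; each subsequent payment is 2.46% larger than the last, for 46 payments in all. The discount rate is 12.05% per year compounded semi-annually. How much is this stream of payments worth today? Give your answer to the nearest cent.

$326,840.07

Periodic rate r = 0.1205/2 per half-year; n is counted in half-years.
Growing ordinary annuity: PV = PMT₁ × [1 − ((1+g)/(1+r))^n] / (r − g) = 14,700 × [1 − ((1+0.0246)/(1+r))^46] / (r − 0.0246) = $326,840.07.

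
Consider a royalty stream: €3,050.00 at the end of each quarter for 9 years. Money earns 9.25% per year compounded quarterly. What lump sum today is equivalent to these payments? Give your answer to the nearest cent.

This is an ordinary annuity: 36 payments of €3,050.00 at the end of each quarter.
Periodic rate r = 0.0925/4 per quarter; n is counted in quarters.
PV = PMT × [(1 − (1+r)^−n)/r] = 3,050 × [1 − (1+r)^−36] / r = €73,977.70

€73,977.70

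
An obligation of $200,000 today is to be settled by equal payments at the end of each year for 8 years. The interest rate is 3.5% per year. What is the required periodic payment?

$29,095.33

Level ordinary annuity; solve PV = PMT × [(1 − (1+r)^−n)/r] for PMT.
Periodic rate r = 0.035 per year.
With n = 8: PMT = 200,000 / ([(1 − (1+r)^−n)/r]) = $29,095.33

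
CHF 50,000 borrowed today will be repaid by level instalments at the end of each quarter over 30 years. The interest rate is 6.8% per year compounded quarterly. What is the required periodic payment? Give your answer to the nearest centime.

CHF 979.58

Level ordinary annuity; solve PV = PMT × [(1 − (1+r)^−n)/r] for PMT.
Periodic rate r = 0.068/4 per quarter; n is counted in quarters.
With n = 120: PMT = 50,000 / ([(1 − (1+r)^−n)/r]) = CHF 979.58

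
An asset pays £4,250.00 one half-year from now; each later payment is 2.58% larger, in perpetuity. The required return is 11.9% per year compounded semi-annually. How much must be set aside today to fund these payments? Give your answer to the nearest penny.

Periodic rate r = 0.119/2 per half-year.
Growing perpetuity (Gordon): PV = PMT₁ / (r − g) = 4,250 / (r − 0.0258) = £126,112.76.

£126,112.76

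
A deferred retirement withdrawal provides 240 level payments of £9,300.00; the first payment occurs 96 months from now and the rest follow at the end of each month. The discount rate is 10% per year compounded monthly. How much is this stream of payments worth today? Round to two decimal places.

Ordinary annuity of 240 payments, first payment at period 96.
Periodic rate r = 0.1/12 per month; n is counted in months.
The ordinary-annuity PV formula values the stream one period before the first payment (period 95); discount that back 95 periods:
PV₀ = 9,300 × [1 − (1+r)^−240] / r × (1+r)^−95 = £438,080.67

£438,080.67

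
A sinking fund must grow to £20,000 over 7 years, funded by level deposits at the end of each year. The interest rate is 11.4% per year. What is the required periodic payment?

£2,019.30

Level ordinary annuity; solve FV = PMT × [((1+r)^n − 1)/r] for PMT.
Periodic rate r = 0.114 per year.
With n = 7: PMT = 20,000 / ([((1+r)^n − 1)/r]) = £2,019.30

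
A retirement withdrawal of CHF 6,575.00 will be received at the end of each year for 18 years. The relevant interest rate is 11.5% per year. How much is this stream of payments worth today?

CHF 49,115.49

This is an ordinary annuity: 18 payments of CHF 6,575.00 at the end of each year.
Periodic rate r = 0.115 per year.
PV = PMT × [(1 − (1+r)^−n)/r] = 6,575 × [1 − (1+r)^−18] / r = CHF 49,115.49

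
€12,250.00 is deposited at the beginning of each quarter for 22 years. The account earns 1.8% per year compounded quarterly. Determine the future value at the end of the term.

€1,324,988.39

This is an annuity due: 88 deposits of €12,250.00 at the beginning of each quarter.
Periodic rate r = 0.018/4 per quarter; n is counted in quarters.
FV = PMT × [((1+r)^n − 1)/r] × (1+r) = 12,250 × [(1+r)^88 − 1] / r × (1+r) = €1,324,988.39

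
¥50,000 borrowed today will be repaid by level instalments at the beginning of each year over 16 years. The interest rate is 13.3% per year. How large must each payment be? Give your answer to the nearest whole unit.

Level annuity due; solve PV = PMT × [(1 − (1+r)^−n)/r] × (1+r) for PMT.
Periodic rate r = 0.133 per year.
With n = 16: PMT = 50,000 / ([(1 − (1+r)^−n)/r] × (1+r)) = ¥6,790

¥6,790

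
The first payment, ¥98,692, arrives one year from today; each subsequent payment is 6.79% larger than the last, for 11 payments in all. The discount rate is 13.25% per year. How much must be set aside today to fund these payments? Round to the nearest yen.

Periodic rate r = 0.1325 per year.
Growing ordinary annuity: PV = PMT₁ × [1 − ((1+g)/(1+r))^n] / (r − g) = 98,692 × [1 − ((1+0.0679)/(1+r))^11] / (r − 0.0679) = ¥727,048.

¥727,048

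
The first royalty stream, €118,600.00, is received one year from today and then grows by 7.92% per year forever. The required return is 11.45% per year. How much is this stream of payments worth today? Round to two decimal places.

Periodic rate r = 0.1145 per year.
Growing perpetuity (Gordon): PV = PMT₁ / (r − g) = 118,600 / (r − 0.0792) = €3,359,773.37.

€3,359,773.37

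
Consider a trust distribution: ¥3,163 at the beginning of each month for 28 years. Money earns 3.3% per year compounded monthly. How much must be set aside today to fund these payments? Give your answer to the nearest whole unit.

This is an annuity due: 336 payments of ¥3,163 at the beginning of each month.
Periodic rate r = 0.033/12 per month; n is counted in months.
PV = PMT × [(1 − (1+r)^−n)/r] × (1+r) = 3,163 × [1 − (1+r)^−336] / r × (1+r) = ¥694,969

¥694,969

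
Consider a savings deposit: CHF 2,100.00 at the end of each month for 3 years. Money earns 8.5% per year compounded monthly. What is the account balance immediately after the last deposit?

CHF 85,769.58

This is an ordinary annuity: 36 deposits of CHF 2,100.00 at the end of each month.
Periodic rate r = 0.085/12 per month; n is counted in months.
FV = PMT × [((1+r)^n − 1)/r] = 2,100 × [(1+r)^36 − 1] / r = CHF 85,769.58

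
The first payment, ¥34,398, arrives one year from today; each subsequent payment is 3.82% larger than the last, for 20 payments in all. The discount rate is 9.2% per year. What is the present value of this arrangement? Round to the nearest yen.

Periodic rate r = 0.092 per year.
Growing ordinary annuity: PV = PMT₁ × [1 − ((1+g)/(1+r))^n] / (r − g) = 34,398 × [1 − ((1+0.0382)/(1+r))^20] / (r − 0.0382) = ¥406,603.

¥406,603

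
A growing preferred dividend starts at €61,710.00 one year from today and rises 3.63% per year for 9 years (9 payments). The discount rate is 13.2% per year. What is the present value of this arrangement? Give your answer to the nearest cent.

€353,624.98

Periodic rate r = 0.132 per year.
Growing ordinary annuity: PV = PMT₁ × [1 − ((1+g)/(1+r))^n] / (r − g) = 61,710 × [1 − ((1+0.0363)/(1+r))^9] / (r − 0.0363) = €353,624.98.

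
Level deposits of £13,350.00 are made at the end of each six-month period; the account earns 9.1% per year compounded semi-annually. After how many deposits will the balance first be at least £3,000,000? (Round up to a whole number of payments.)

Periodic rate r = 0.091/2 per half-year; n is counted in half-years.
Ordinary annuity FV: 3,000,000 = 13,350 × [((1+r)^n − 1)/r].
(1+r)^n = 1 + 3,000,000 × r / 13,350, so n = ln(1 + 3,000,000·r/13,350) / ln(1+r) = 54.35.
Round up to a whole number of payments: n = 55.

55 payments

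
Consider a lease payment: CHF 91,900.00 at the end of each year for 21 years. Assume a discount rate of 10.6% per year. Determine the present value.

This is an ordinary annuity: 21 payments of CHF 91,900.00 at the end of each year.
Periodic rate r = 0.106 per year.
PV = PMT × [(1 − (1+r)^−n)/r] = 91,900 × [1 − (1+r)^−21] / r = CHF 762,472.54

CHF 762,472.54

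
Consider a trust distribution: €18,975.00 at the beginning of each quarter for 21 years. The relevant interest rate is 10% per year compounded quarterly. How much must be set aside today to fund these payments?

€680,215.06

This is an annuity due: 84 payments of €18,975.00 at the beginning of each quarter.
Periodic rate r = 0.1/4 per quarter; n is counted in quarters.
PV = PMT × [(1 − (1+r)^−n)/r] × (1+r) = 18,975 × [1 − (1+r)^−84] / r × (1+r) = €680,215.06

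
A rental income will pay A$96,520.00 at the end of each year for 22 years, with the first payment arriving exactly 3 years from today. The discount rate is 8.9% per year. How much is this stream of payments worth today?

A$774,335.65

Ordinary annuity of 22 payments, first payment at period 3.
Periodic rate r = 0.089 per year.
The ordinary-annuity PV formula values the stream one period before the first payment (period 2); discount that back 2 periods:
PV₀ = 96,520 × [1 − (1+r)^−22] / r × (1+r)^−2 = A$774,335.65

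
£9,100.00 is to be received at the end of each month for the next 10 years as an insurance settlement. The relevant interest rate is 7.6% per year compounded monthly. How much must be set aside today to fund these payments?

£763,266.97

This is an ordinary annuity: 120 payments of £9,100.00 at the end of each month.
Periodic rate r = 0.076/12 per month; n is counted in months.
PV = PMT × [(1 − (1+r)^−n)/r] = 9,100 × [1 − (1+r)^−120] / r = £763,266.97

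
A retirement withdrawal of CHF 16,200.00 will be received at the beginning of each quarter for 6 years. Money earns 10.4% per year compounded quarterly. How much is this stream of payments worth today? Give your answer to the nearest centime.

CHF 294,012.07

This is an annuity due: 24 payments of CHF 16,200.00 at the beginning of each quarter.
Periodic rate r = 0.104/4 per quarter; n is counted in quarters.
PV = PMT × [(1 − (1+r)^−n)/r] × (1+r) = 16,200 × [1 − (1+r)^−24] / r × (1+r) = CHF 294,012.07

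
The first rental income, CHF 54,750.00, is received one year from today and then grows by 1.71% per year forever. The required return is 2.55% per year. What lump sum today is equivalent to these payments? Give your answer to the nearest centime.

CHF 6,517,857.14

Periodic rate r = 0.0255 per year.
Growing perpetuity (Gordon): PV = PMT₁ / (r − g) = 54,750 / (r − 0.0171) = CHF 6,517,857.14.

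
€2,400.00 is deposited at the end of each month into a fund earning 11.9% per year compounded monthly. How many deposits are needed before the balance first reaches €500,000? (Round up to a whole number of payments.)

114 payments

Periodic rate r = 0.119/12 per month; n is counted in months.
Ordinary annuity FV: 500,000 = 2,400 × [((1+r)^n − 1)/r].
(1+r)^n = 1 + 500,000 × r / 2,400, so n = ln(1 + 500,000·r/2,400) / ln(1+r) = 113.54.
Round up to a whole number of payments: n = 114.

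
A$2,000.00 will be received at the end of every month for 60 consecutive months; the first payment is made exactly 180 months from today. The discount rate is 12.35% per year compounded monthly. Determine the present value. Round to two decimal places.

Ordinary annuity of 60 payments, first payment at period 180.
Periodic rate r = 0.1235/12 per month; n is counted in months.
The ordinary-annuity PV formula values the stream one period before the first payment (period 179); discount that back 179 periods:
PV₀ = 2,000 × [1 − (1+r)^−60] / r × (1+r)^−179 = A$14,268.86

A$14,268.86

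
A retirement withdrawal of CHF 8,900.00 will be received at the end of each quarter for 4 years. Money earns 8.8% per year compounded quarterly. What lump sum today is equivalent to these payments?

This is an ordinary annuity: 16 payments of CHF 8,900.00 at the end of each quarter.
Periodic rate r = 0.088/4 per quarter; n is counted in quarters.
PV = PMT × [(1 − (1+r)^−n)/r] = 8,900 × [1 − (1+r)^−16] / r = CHF 118,948.88

CHF 118,948.88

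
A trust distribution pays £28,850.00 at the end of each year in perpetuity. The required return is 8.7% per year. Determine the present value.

£331,609.20

Periodic rate r = 0.087 per year.
Level perpetuity: PV = PMT / r = 28,850 / (0.087) = £331,609.20.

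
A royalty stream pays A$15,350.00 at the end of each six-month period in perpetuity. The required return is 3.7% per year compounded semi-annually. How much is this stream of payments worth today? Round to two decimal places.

A$829,729.73

Periodic rate r = 0.037/2 per half-year.
Level perpetuity: PV = PMT / r = 15,350 / (0.037/2) = A$829,729.73.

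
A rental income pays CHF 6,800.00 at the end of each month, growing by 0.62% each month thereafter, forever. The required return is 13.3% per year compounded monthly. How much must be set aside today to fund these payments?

CHF 1,392,491.47

Periodic rate r = 0.133/12 per month.
Growing perpetuity (Gordon): PV = PMT₁ / (r − g) = 6,800 / (r − 0.0062) = CHF 1,392,491.47.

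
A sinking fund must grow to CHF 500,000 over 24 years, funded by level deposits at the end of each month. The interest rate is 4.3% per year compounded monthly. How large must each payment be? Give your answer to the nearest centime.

CHF 994.54

Level ordinary annuity; solve FV = PMT × [((1+r)^n − 1)/r] for PMT.
Periodic rate r = 0.043/12 per month; n is counted in months.
With n = 288: PMT = 500,000 / ([((1+r)^n − 1)/r]) = CHF 994.54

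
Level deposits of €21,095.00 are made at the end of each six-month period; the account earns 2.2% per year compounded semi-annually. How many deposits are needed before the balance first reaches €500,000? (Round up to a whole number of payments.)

22 payments

Periodic rate r = 0.022/2 per half-year; n is counted in half-years.
Ordinary annuity FV: 500,000 = 21,095 × [((1+r)^n − 1)/r].
(1+r)^n = 1 + 500,000 × r / 21,095, so n = ln(1 + 500,000·r/21,095) / ln(1+r) = 21.18.
Round up to a whole number of payments: n = 22.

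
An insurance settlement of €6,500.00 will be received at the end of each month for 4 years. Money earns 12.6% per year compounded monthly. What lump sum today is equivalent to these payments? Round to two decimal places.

€244,091.19

This is an ordinary annuity: 48 payments of €6,500.00 at the end of each month.
Periodic rate r = 0.126/12 per month; n is counted in months.
PV = PMT × [(1 − (1+r)^−n)/r] = 6,500 × [1 − (1+r)^−48] / r = €244,091.19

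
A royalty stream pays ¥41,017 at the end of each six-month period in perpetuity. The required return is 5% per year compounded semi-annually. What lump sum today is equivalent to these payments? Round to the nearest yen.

¥1,640,680

Periodic rate r = 0.05/2 per half-year.
Level perpetuity: PV = PMT / r = 41,017 / (0.05/2) = ¥1,640,680.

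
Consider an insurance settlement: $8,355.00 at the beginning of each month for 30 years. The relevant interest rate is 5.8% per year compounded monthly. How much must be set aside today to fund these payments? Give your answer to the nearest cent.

$1,430,820.46

This is an annuity due: 360 payments of $8,355.00 at the beginning of each month.
Periodic rate r = 0.058/12 per month; n is counted in months.
PV = PMT × [(1 − (1+r)^−n)/r] × (1+r) = 8,355 × [1 − (1+r)^−360] / r × (1+r) = $1,430,820.46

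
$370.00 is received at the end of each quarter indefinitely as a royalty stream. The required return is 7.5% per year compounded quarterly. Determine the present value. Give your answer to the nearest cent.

Periodic rate r = 0.075/4 per quarter.
Level perpetuity: PV = PMT / r = 370 / (0.075/4) = $19,733.33.

$19,733.33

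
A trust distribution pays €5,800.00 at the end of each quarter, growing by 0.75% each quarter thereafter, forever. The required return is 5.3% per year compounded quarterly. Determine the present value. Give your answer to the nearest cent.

€1,008,695.65

Periodic rate r = 0.053/4 per quarter.
Growing perpetuity (Gordon): PV = PMT₁ / (r − g) = 5,800 / (r − 0.0075) = €1,008,695.65.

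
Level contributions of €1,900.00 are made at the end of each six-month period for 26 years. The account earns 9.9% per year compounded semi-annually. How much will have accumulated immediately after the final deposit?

This is an ordinary annuity: 52 deposits of €1,900.00 at the end of each six-month period.
Periodic rate r = 0.099/2 per half-year; n is counted in half-years.
FV = PMT × [((1+r)^n − 1)/r] = 1,900 × [(1+r)^52 − 1] / r = €435,023.99

€435,023.99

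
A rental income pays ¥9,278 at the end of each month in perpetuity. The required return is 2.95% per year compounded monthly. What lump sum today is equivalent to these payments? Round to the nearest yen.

Periodic rate r = 0.0295/12 per month.
Level perpetuity: PV = PMT / r = 9,278 / (0.0295/12) = ¥3,774,102.

¥3,774,102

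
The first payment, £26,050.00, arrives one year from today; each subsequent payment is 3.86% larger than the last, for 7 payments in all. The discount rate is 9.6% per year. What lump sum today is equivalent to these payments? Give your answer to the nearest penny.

Periodic rate r = 0.096 per year.
Growing ordinary annuity: PV = PMT₁ × [1 − ((1+g)/(1+r))^n] / (r − g) = 26,050 × [1 − ((1+0.0386)/(1+r))^7] / (r − 0.0386) = £142,402.94.

£142,402.94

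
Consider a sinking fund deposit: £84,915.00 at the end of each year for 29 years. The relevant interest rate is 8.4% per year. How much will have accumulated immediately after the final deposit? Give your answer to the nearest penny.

This is an ordinary annuity: 29 deposits of £84,915.00 at the end of each year.
Periodic rate r = 0.084 per year.
FV = PMT × [((1+r)^n − 1)/r] = 84,915 × [(1+r)^29 − 1] / r = £9,473,766.18

£9,473,766.18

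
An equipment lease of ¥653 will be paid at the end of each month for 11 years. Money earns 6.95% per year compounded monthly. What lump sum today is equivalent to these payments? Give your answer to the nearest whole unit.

This is an ordinary annuity: 132 payments of ¥653 at the end of each month.
Periodic rate r = 0.0695/12 per month; n is counted in months.
PV = PMT × [(1 − (1+r)^−n)/r] = 653 × [1 − (1+r)^−132] / r = ¥60,141

¥60,141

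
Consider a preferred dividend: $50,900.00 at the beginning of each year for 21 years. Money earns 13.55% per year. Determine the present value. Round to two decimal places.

$396,963.20

This is an annuity due: 21 payments of $50,900.00 at the beginning of each year.
Periodic rate r = 0.1355 per year.
PV = PMT × [(1 − (1+r)^−n)/r] × (1+r) = 50,900 × [1 − (1+r)^−21] / r × (1+r) = $396,963.20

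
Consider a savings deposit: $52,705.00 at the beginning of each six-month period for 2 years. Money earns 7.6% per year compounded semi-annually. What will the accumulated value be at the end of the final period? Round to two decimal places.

$231,623.53

This is an annuity due: 4 deposits of $52,705.00 at the beginning of each six-month period.
Periodic rate r = 0.076/2 per half-year; n is counted in half-years.
FV = PMT × [((1+r)^n − 1)/r] × (1+r) = 52,705 × [(1+r)^4 − 1] / r × (1+r) = $231,623.53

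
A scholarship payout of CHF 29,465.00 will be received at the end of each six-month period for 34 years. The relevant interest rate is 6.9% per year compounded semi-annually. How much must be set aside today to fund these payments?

This is an ordinary annuity: 68 payments of CHF 29,465.00 at the end of each six-month period.
Periodic rate r = 0.069/2 per half-year; n is counted in half-years.
PV = PMT × [(1 − (1+r)^−n)/r] = 29,465 × [1 − (1+r)^−68] / r = CHF 768,980.67

CHF 768,980.67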